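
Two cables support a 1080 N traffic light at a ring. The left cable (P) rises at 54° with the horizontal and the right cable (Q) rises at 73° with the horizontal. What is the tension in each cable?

T_P = 395.4 N, T_Q = 794.9 N

ΣF_x = 0: −T_P·cos54° + T_Q·cos73° = 0 → T_Q = 2.0104·T_P.
ΣF_y = 0: T_P·sin54° + T_Q·sin73° = 1080.
Substitute: T_P·(0.809017 + 2.0104·0.956305) = 1080 → T_P = 395.377 ≈ 395.4 N.
Then T_Q = 2.0104 × 395.377 = 794.9 N.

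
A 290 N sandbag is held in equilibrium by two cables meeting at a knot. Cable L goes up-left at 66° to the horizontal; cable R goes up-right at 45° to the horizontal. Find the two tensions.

T_L = 219.7 N, T_R = 126.3 N

ΣF_x = 0: −T_L·cos66° + T_R·cos45° = 0 → T_R = 0.575212·T_L.
ΣF_y = 0: T_L·sin66° + T_R·sin45° = 290.
Substitute: T_L·(0.913545 + 0.575212·0.707107) = 290 → T_L = 219.65 ≈ 219.7 N.
Then T_R = 0.575212 × 219.65 = 126.3 N.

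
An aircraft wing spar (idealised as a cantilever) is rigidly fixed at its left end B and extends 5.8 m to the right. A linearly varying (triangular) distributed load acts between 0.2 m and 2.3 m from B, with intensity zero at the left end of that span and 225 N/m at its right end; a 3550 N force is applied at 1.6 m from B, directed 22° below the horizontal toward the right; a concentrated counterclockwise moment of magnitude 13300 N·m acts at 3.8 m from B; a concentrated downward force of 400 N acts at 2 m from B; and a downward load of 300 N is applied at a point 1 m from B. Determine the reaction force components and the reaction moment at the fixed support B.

B_x = -3292 N, B_y = 2266 N, M_B = -9694 N·m

Resultant of the triangular load: ½ × 225 × 2.1 = 236.25 N, acting at 1.6 m from B (one-third of the span from the peak).
ΣF_x = 0: B_x + 3550·cos22° = 0 → B_x = -3292 N.
ΣF_y = 0: B_y − ½·225·2.1 − 3550·sin22° − 400 − 300 = 0 → B_y = 2266 N.
ΣM about B: M_B − (½·225·2.1)·1.6 − 3550·sin22°·1.6 + 13300 − 400·2 − 300·1 = 0 → M_B = -9694 N·m.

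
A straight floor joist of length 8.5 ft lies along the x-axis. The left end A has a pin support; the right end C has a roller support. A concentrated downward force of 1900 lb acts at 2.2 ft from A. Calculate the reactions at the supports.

ΣM about A: C_y·8.5 − 1900·2.2 = 0 → C_y = 4180/8.5 = 491.765 ≈ 491.8 lb.
ΣF_y = 0: A_y + 491.765 − 1900 = 0 → A_y = 1408 lb.
ΣF_x = 0: no horizontal applied forces, so A_x = 0.

A_x = 0, A_y = 1408 lb, C_y = 491.8 lb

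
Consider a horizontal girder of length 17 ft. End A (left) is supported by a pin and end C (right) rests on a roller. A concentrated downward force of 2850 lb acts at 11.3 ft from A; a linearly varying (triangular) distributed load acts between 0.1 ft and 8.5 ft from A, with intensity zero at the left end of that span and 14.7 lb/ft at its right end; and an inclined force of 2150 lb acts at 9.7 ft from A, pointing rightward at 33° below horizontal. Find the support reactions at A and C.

Resultant of the triangular load: ½ × 14.7 × 8.4 = 61.74 lb, acting at 5.7 ft from A (one-third of the span from the peak).
ΣM about A: C_y·17 − 2850·11.3 − (½·14.7·8.4)·5.7 − 2150·sin33°·9.7 = 0 → C_y = 43915.4/17 = 2583.26 ≈ 2583 lb.
ΣF_y = 0: A_y + 2583.26 − 2850 − ½·14.7·8.4 − 2150·sin33° = 0 → A_y = 1499 lb.
ΣF_x = 0: A_x + 2150·cos33° = 0 → A_x = -1803 lb.

A_x = -1803 lb, A_y = 1499 lb, C_y = 2583 lb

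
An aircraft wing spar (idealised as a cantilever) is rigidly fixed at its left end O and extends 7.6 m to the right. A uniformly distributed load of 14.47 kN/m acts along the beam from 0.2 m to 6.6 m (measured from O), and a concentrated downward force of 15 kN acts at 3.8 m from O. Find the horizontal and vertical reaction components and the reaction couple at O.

O_x = 0, O_y = 107.6 kN, M_O = 371.9 kN·m

Resultant of the distributed load: 14.47 × 6.4 = 92.608 kN at 3.4 m from O.
ΣF_x = 0: O_x = 0.
ΣF_y = 0: O_y − 14.47·6.4 − 15 = 0 → O_y = 107.6 kN.
ΣM about O: M_O − (14.47·6.4)·3.4 − 15·3.8 = 0 → M_O = 371.9 kN·m.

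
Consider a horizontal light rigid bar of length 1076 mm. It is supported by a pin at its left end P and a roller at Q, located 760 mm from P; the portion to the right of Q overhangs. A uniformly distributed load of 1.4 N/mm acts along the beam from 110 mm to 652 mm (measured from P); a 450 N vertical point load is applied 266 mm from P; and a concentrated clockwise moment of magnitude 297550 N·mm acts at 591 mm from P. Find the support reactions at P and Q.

Resultant of the distributed load: 1.4 × 542 = 758.8 N at 381 mm from P.
Moments about P: Q_y·760 − (1.4·542)·381 − 450·266 − 297550 = 0 → Q_y = 706352.8/760 = 929.412 ≈ 929.4 N.
ΣF_y = 0: P_y + 929.412 − 1.4·542 − 450 = 0 → P_y = 279.4 N.
ΣF_x = 0: no horizontal applied forces, so P_x = 0.

P_x = 0, P_y = 279.4 N, Q_y = 929.4 N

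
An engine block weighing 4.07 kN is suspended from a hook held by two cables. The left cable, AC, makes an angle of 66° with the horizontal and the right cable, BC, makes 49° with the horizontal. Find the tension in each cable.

T_AC = 2.946 kN, T_BC = 1.827 kN

ΣF_x = 0: −T_AC·cos66° + T_BC·cos49° = 0 → T_BC = 0.61997·T_AC.
ΣF_y = 0: T_AC·sin66° + T_BC·sin49° = 4.07.
Substitute: T_AC·(0.913545 + 0.61997·0.75471) = 4.07 → T_AC = 2.9462 ≈ 2.946 kN.
Then T_BC = 0.61997 × 2.9462 = 1.827 kN.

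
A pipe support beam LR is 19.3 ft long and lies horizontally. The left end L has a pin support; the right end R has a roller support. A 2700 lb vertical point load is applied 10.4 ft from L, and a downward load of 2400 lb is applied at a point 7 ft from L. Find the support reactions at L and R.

ΣM about L: R_y·19.3 − 2700·10.4 − 2400·7 = 0 → R_y = 44880/19.3 = 2325.39 ≈ 2325 lb.
ΣF_y = 0: L_y + 2325.39 − 2700 − 2400 = 0 → L_y = 2775 lb.
ΣF_x = 0: no horizontal applied forces, so L_x = 0.

L_x = 0, L_y = 2775 lb, R_y = 2325 lb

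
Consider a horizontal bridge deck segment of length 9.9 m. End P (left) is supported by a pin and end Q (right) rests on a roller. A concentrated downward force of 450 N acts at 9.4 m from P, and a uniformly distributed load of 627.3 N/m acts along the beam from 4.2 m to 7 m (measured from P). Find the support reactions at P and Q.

P_x = 0, P_y = 785.6 N, Q_y = 1421 N

Resultant of the distributed load: 627.3 × 2.8 = 1756.44 N at 5.6 m from P.
Taking moments about P: Q_y·9.9 − 450·9.4 − (627.3·2.8)·5.6 = 0 → Q_y = 14066.064/9.9 = 1420.81 ≈ 1421 N.
ΣF_y = 0: P_y + 1420.81 − 450 − 627.3·2.8 = 0 → P_y = 785.6 N.
ΣF_x = 0: no horizontal applied forces, so P_x = 0.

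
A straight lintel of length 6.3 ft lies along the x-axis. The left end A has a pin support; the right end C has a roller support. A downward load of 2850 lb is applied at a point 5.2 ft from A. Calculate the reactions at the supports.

A_x = 0, A_y = 497.6 lb, C_y = 2352 lb

Moments about A: C_y·6.3 − 2850·5.2 = 0 → C_y = 14820/6.3 = 2352.38 ≈ 2352 lb.
ΣF_y = 0: A_y + 2352.38 − 2850 = 0 → A_y = 497.6 lb.
ΣF_x = 0: no horizontal applied forces, so A_x = 0.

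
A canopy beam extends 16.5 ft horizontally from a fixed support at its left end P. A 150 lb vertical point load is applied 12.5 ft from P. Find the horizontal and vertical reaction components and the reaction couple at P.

P_x = 0, P_y = 150.0 lb, M_P = 1875 lb·ft

ΣF_x = 0: P_x = 0.
ΣF_y = 0: P_y − 150 = 0 → P_y = 150.0 lb.
ΣM about P: M_P − 150·12.5 = 0 → M_P = 1875 lb·ft.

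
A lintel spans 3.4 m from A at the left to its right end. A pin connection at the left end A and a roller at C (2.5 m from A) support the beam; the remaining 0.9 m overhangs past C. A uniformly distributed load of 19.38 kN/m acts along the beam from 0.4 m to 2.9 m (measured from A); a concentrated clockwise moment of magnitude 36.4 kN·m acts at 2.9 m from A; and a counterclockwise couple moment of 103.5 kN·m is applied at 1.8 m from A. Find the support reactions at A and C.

Resultant of the distributed load: 19.38 × 2.5 = 48.45 kN at 1.65 m from A.
Moments about A: C_y·2.5 − (19.38·2.5)·1.65 − 36.4 + 103.5 = 0 → C_y = 12.8425/2.5 = 5.137 kN.
ΣF_y = 0: A_y + 5.137 − 19.38·2.5 = 0 → A_y = 43.31 kN.
ΣF_x = 0: no horizontal applied forces, so A_x = 0.

A_x = 0, A_y = 43.31 kN, C_y = 5.137 kN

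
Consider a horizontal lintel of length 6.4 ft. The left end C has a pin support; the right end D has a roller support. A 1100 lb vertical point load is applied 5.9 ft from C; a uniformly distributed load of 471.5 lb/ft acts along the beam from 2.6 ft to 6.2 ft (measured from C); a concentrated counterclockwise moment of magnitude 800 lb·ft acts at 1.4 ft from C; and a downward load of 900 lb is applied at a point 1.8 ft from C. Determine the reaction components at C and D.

C_x = 0, C_y = 1388 lb, D_y = 2309 lb

Resultant of the distributed load: 471.5 × 3.6 = 1697.4 lb at 4.4 ft from C.
ΣM about C: D_y·6.4 − 1100·5.9 − (471.5·3.6)·4.4 + 800 − 900·1.8 = 0 → D_y = 14778.56/6.4 = 2309.15 ≈ 2309 lb.
ΣF_y = 0: C_y + 2309.15 − 1100 − 471.5·3.6 − 900 = 0 → C_y = 1388 lb.
ΣF_x = 0: no horizontal applied forces, so C_x = 0.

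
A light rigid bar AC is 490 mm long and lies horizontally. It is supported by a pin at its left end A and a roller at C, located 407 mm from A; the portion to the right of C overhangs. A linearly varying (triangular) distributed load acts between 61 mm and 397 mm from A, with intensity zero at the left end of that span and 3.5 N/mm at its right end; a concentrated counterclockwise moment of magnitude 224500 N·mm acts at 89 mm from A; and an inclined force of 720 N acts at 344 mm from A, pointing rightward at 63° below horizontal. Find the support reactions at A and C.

Resultant of the triangular load: ½ × 3.5 × 336 = 588 N, acting at 285 mm from A (one-third of the span from the peak).
Moments about A: C_y·407 − (½·3.5·336)·285 + 224500 − 720·sin63°·344 = 0 → C_y = 163764/407 = 402.369 ≈ 402.4 N.
ΣF_y = 0: A_y + 402.369 − ½·3.5·336 − 720·sin63° = 0 → A_y = 827.2 N.
ΣF_x = 0: A_x + 720·cos63° = 0 → A_x = -326.9 N.

A_x = -326.9 N, A_y = 827.2 N, C_y = 402.4 N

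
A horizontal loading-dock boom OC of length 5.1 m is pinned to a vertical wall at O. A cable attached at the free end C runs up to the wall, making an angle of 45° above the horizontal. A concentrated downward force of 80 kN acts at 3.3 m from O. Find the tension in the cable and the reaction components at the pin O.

ΣM about O: T·sin45°·5.1 − 80·3.3 = 0 → T = 264/(5.1·0.707107) = 73.2063 ≈ 73.21 kN.
ΣF_x = 0: O_x − T·cos45° = 0 → O_x = 73.2063 × 0.707107 = 51.76 kN.
ΣF_y = 0: O_y + T·sin45° − 80 = 0 → O_y = 80 − 73.2063 × 0.707107 = 28.24 kN.

T = 73.21 kN, O_x = 51.76 kN, O_y = 28.24 kN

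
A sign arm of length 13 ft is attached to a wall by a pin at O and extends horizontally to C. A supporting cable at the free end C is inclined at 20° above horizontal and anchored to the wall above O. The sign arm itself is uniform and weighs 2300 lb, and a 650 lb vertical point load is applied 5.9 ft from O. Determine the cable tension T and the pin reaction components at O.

ΣM about O: T·sin20°·13 − 2300·6.5 − 650·5.9 = 0 → T = 18785/(13·0.34202) = 4224.9 ≈ 4225 lb.
ΣF_x = 0: O_x − T·cos20° = 0 → O_x = 4224.9 × 0.939693 = 3970 lb.
ΣF_y = 0: O_y + T·sin20° − 2300 − 650 = 0 → O_y = 2950 − 4224.9 × 0.34202 = 1505 lb.

T = 4225 lb, O_x = 3970 lb, O_y = 1505 lb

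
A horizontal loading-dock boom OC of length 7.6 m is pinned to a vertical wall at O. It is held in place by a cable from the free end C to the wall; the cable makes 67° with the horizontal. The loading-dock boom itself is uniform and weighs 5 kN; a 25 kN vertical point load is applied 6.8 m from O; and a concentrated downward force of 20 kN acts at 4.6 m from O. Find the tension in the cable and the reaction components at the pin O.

T = 40.17 kN, O_x = 15.69 kN, O_y = 13.03 kN

ΣM about O: T·sin67°·7.6 − 5·3.8 − 25·6.8 − 20·4.6 = 0 → T = 281/(7.6·0.920505) = 40.1667 ≈ 40.17 kN.
ΣF_x = 0: O_x − T·cos67° = 0 → O_x = 40.1667 × 0.390731 = 15.69 kN.
ΣF_y = 0: O_y + T·sin67° − 5 − 25 − 20 = 0 → O_y = 50 − 40.1667 × 0.920505 = 13.03 kN.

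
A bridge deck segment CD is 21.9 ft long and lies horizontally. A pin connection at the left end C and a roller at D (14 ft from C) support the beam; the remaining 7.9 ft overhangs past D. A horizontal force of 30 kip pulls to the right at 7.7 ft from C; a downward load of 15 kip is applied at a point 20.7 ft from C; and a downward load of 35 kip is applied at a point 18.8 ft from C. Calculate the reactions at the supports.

C_x = -30.00 kip, C_y = -19.18 kip, D_y = 69.18 kip

Moments about C: D_y·14 − 15·20.7 − 35·18.8 = 0 → D_y = 968.5/14 = 69.1786 ≈ 69.18 kip.
ΣF_y = 0: C_y + 69.1786 − 15 − 35 = 0 → C_y = -19.18 kip.
ΣF_x = 0: C_x + 30 = 0 → C_x = -30.00 kip.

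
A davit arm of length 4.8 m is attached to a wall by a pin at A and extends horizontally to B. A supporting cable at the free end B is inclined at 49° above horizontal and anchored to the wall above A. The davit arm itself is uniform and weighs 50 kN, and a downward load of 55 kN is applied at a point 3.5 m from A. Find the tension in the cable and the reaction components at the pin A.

T = 86.26 kN, A_x = 56.59 kN, A_y = 39.90 kN

ΣM about A: T·sin49°·4.8 − 50·2.4 − 55·3.5 = 0 → T = 312.5/(4.8·0.75471) = 86.2638 ≈ 86.26 kN.
ΣF_x = 0: A_x − T·cos49° = 0 → A_x = 86.2638 × 0.656059 = 56.59 kN.
ΣF_y = 0: A_y + T·sin49° − 50 − 55 = 0 → A_y = 105 − 86.2638 × 0.75471 = 39.90 kN.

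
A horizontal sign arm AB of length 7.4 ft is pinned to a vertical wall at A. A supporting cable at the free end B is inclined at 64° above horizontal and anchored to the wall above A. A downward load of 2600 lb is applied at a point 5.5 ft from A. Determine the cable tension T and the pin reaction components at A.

ΣM about A: T·sin64°·7.4 − 2600·5.5 = 0 → T = 14300/(7.4·0.898794) = 2150.03 ≈ 2150 lb.
ΣF_x = 0: A_x − T·cos64° = 0 → A_x = 2150.03 × 0.438371 = 942.5 lb.
ΣF_y = 0: A_y + T·sin64° − 2600 = 0 → A_y = 2600 − 2150.03 × 0.898794 = 667.6 lb.

T = 2150 lb, A_x = 942.5 lb, A_y = 667.6 lb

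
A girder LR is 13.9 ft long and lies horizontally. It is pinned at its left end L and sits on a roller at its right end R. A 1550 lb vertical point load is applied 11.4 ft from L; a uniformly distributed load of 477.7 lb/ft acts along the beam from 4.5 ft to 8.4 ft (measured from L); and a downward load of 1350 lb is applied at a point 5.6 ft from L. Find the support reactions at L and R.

L_x = 0, L_y = 2083 lb, R_y = 2680 lb

Resultant of the distributed load: 477.7 × 3.9 = 1863.03 lb at 6.45 ft from L.
Taking moments about L: R_y·13.9 − 1550·11.4 − (477.7·3.9)·6.45 − 1350·5.6 = 0 → R_y = 37246.5435/13.9 = 2679.61 ≈ 2680 lb.
ΣF_y = 0: L_y + 2679.61 − 1550 − 477.7·3.9 − 1350 = 0 → L_y = 2083 lb.
ΣF_x = 0: no horizontal applied forces, so L_x = 0.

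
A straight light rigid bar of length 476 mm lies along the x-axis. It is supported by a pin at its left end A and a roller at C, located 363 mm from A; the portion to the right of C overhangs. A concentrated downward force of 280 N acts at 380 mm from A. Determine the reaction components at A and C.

A_x = 0, A_y = -13.11 N, C_y = 293.1 N

Moments about A: C_y·363 − 280·380 = 0 → C_y = 106400/363 = 293.113 ≈ 293.1 N.
ΣF_y = 0: A_y + 293.113 − 280 = 0 → A_y = -13.11 N.
ΣF_x = 0: no horizontal applied forces, so A_x = 0.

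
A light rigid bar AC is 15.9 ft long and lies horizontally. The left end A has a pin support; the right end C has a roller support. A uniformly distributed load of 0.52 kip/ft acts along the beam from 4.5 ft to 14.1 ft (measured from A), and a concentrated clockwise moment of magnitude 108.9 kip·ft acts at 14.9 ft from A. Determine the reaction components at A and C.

Resultant of the distributed load: 0.52 × 9.6 = 4.992 kip at 9.3 ft from A.
ΣM about A: C_y·15.9 − (0.52·9.6)·9.3 − 108.9 = 0 → C_y = 155.3256/15.9 = 9.76891 ≈ 9.769 kip.
ΣF_y = 0: A_y + 9.76891 − 0.52·9.6 = 0 → A_y = -4.777 kip.
ΣF_x = 0: no horizontal applied forces, so A_x = 0.

A_x = 0, A_y = -4.777 kip, C_y = 9.769 kip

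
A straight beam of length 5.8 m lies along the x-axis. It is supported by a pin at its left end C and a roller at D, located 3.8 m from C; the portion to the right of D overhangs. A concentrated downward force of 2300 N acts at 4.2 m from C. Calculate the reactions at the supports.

C_x = 0, C_y = -242.1 N, D_y = 2542 N

Moments about C: D_y·3.8 − 2300·4.2 = 0 → D_y = 9660/3.8 = 2542.11 ≈ 2542 N.
ΣF_y = 0: C_y + 2542.11 − 2300 = 0 → C_y = -242.1 N.
ΣF_x = 0: no horizontal applied forces, so C_x = 0.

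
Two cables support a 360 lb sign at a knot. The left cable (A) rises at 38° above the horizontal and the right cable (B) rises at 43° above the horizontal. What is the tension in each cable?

T_A = 266.6 lb, T_B = 287.2 lb

ΣF_x = 0: −T_A·cos38° + T_B·cos43° = 0 → T_B = 1.07747·T_A.
ΣF_y = 0: T_A·sin38° + T_B·sin43° = 360.
Substitute: T_A·(0.615661 + 1.07747·0.681998) = 360 → T_A = 266.569 ≈ 266.6 lb.
Then T_B = 1.07747 × 266.569 = 287.2 lb.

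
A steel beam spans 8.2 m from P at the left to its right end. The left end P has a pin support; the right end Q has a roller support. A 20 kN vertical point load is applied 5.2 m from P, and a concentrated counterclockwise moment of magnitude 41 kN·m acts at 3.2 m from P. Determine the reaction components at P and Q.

P_x = 0, P_y = 12.32 kN, Q_y = 7.683 kN

Taking moments about P: Q_y·8.2 − 20·5.2 + 41 = 0 → Q_y = 63/8.2 = 7.68293 ≈ 7.683 kN.
ΣF_y = 0: P_y + 7.68293 − 20 = 0 → P_y = 12.32 kN.
ΣF_x = 0: no horizontal applied forces, so P_x = 0.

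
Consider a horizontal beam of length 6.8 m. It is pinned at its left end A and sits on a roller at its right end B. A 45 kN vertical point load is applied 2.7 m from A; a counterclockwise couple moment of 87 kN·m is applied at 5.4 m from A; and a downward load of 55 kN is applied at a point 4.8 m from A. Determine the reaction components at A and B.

A_x = 0, A_y = 56.10 kN, B_y = 43.90 kN

Taking moments about A: B_y·6.8 − 45·2.7 + 87 − 55·4.8 = 0 → B_y = 298.5/6.8 = 43.8971 ≈ 43.90 kN.
ΣF_y = 0: A_y + 43.8971 − 45 − 55 = 0 → A_y = 56.10 kN.
ΣF_x = 0: no horizontal applied forces, so A_x = 0.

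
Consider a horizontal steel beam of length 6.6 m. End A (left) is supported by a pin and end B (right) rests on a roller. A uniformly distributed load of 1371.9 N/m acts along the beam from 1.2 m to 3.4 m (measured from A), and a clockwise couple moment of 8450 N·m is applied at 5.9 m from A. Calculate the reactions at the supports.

Resultant of the distributed load: 1371.9 × 2.2 = 3018.18 N at 2.3 m from A.
Taking moments about A: B_y·6.6 − (1371.9·2.2)·2.3 − 8450 = 0 → B_y = 15391.814/6.6 = 2332.09 ≈ 2332 N.
ΣF_y = 0: A_y + 2332.09 − 1371.9·2.2 = 0 → A_y = 686.1 N.
ΣF_x = 0: no horizontal applied forces, so A_x = 0.

A_x = 0, A_y = 686.1 N, B_y = 2332 N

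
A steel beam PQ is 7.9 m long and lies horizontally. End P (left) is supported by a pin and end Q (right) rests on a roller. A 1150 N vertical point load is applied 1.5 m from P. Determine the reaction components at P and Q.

Taking moments about P: Q_y·7.9 − 1150·1.5 = 0 → Q_y = 1725/7.9 = 218.354 ≈ 218.4 N.
ΣF_y = 0: P_y + 218.354 − 1150 = 0 → P_y = 931.6 N.
ΣF_x = 0: no horizontal applied forces, so P_x = 0.

P_x = 0, P_y = 931.6 N, Q_y = 218.4 N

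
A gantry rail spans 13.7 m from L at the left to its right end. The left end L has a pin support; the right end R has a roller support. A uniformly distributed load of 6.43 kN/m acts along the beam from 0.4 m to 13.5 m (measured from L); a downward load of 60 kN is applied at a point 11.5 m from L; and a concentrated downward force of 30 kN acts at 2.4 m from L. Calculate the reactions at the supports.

Resultant of the distributed load: 6.43 × 13.1 = 84.233 kN at 6.95 m from L.
Taking moments about L: R_y·13.7 − (6.43·13.1)·6.95 − 60·11.5 − 30·2.4 = 0 → R_y = 1347.41935/13.7 = 98.3518 ≈ 98.35 kN.
ΣF_y = 0: L_y + 98.3518 − 6.43·13.1 − 60 − 30 = 0 → L_y = 75.88 kN.
ΣF_x = 0: no horizontal applied forces, so L_x = 0.

L_x = 0, L_y = 75.88 kN, R_y = 98.35 kN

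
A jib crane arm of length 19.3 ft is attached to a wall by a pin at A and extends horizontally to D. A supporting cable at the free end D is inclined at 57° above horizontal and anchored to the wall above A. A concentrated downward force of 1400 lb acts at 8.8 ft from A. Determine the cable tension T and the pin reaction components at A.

ΣM about A: T·sin57°·19.3 − 1400·8.8 = 0 → T = 12320/(19.3·0.838671) = 761.135 ≈ 761.1 lb.
ΣF_x = 0: A_x − T·cos57° = 0 → A_x = 761.135 × 0.544639 = 414.5 lb.
ΣF_y = 0: A_y + T·sin57° − 1400 = 0 → A_y = 1400 − 761.135 × 0.838671 = 761.7 lb.

T = 761.1 lb, A_x = 414.5 lb, A_y = 761.7 lb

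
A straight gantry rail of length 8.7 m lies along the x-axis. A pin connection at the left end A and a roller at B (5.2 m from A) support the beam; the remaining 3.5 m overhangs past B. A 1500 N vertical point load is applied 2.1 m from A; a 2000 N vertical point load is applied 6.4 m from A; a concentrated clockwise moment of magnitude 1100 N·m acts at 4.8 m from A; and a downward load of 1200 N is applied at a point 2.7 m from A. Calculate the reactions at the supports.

Moments about A: B_y·5.2 − 1500·2.1 − 2000·6.4 − 1100 − 1200·2.7 = 0 → B_y = 20290/5.2 = 3901.92 ≈ 3902 N.
ΣF_y = 0: A_y + 3901.92 − 1500 − 2000 − 1200 = 0 → A_y = 798.1 N.
ΣF_x = 0: no horizontal applied forces, so A_x = 0.

A_x = 0, A_y = 798.1 N, B_y = 3902 N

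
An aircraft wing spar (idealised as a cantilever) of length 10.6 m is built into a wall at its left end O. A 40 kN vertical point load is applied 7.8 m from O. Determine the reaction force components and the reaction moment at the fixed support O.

ΣF_x = 0: O_x = 0.
ΣF_y = 0: O_y − 40 = 0 → O_y = 40.00 kN.
ΣM about O: M_O − 40·7.8 = 0 → M_O = 312.0 kN·m.

O_x = 0, O_y = 40.00 kN, M_O = 312.0 kN·m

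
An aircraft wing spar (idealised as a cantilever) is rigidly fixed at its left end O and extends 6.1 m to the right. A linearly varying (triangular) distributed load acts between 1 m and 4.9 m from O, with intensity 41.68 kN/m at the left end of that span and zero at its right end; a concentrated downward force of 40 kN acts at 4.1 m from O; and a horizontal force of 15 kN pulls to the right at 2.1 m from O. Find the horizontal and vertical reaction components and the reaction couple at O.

Resultant of the triangular load: ½ × 41.68 × 3.9 = 81.276 kN, acting at 2.3 m from O (one-third of the span from the peak).
ΣF_x = 0: O_x + 15 = 0 → O_x = -15.00 kN.
ΣF_y = 0: O_y − ½·41.68·3.9 − 40 = 0 → O_y = 121.3 kN.
ΣM about O: M_O − (½·41.68·3.9)·2.3 − 40·4.1 = 0 → M_O = 350.9 kN·m.

O_x = -15.00 kN, O_y = 121.3 kN, M_O = 350.9 kN·m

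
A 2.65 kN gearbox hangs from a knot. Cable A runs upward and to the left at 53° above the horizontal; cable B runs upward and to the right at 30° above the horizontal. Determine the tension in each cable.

T_A = 2.312 kN, T_B = 1.607 kN

ΣF_x = 0: −T_A·cos53° + T_B·cos30° = 0 → T_B = 0.694916·T_A.
ΣF_y = 0: T_A·sin53° + T_B·sin30° = 2.65.
Substitute: T_A·(0.798636 + 0.694916·0.5) = 2.65 → T_A = 2.3122 ≈ 2.312 kN.
Then T_B = 0.694916 × 2.3122 = 1.607 kN.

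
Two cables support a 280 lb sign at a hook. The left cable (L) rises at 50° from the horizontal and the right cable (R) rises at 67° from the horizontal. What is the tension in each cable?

T_L = 122.8 lb, T_R = 202.0 lb

ΣF_x = 0: −T_L·cos50° + T_R·cos67° = 0 → T_R = 1.64509·T_L.
ΣF_y = 0: T_L·sin50° + T_R·sin67° = 280.
Substitute: T_L·(0.766044 + 1.64509·0.920505) = 280 → T_L = 122.788 ≈ 122.8 lb.
Then T_R = 1.64509 × 122.788 = 202.0 lb.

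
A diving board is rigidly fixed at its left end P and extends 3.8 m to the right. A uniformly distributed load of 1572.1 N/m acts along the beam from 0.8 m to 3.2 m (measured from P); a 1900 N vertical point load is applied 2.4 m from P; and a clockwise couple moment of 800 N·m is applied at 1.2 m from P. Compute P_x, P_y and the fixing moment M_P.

Resultant of the distributed load: 1572.1 × 2.4 = 3773.04 N at 2 m from P.
ΣF_x = 0: P_x = 0.
ΣF_y = 0: P_y − 1572.1·2.4 − 1900 = 0 → P_y = 5673 N.
ΣM about P: M_P − (1572.1·2.4)·2 − 1900·2.4 − 800 = 0 → M_P = 12910 N·m.

P_x = 0, P_y = 5673 N, M_P = 12910 N·m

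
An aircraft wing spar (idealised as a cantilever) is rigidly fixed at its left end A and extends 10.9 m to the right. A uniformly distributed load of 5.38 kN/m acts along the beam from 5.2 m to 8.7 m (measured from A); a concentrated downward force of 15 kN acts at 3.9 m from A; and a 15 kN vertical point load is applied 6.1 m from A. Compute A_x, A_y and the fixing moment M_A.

A_x = 0, A_y = 48.83 kN, M_A = 280.9 kN·m

Resultant of the distributed load: 5.38 × 3.5 = 18.83 kN at 6.95 m from A.
ΣF_x = 0: A_x = 0.
ΣF_y = 0: A_y − 5.38·3.5 − 15 − 15 = 0 → A_y = 48.83 kN.
ΣM about A: M_A − (5.38·3.5)·6.95 − 15·3.9 − 15·6.1 = 0 → M_A = 280.9 kN·m.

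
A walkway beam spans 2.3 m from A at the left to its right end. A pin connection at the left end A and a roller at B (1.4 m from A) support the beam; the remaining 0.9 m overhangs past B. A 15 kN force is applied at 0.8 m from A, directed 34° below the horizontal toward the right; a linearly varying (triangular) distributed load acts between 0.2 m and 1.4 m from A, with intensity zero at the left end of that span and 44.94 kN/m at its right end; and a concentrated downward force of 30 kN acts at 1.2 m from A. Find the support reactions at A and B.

Resultant of the triangular load: ½ × 44.94 × 1.2 = 26.964 kN, acting at 1 m from A (one-third of the span from the peak).
ΣM about A: B_y·1.4 − 15·sin34°·0.8 − (½·44.94·1.2)·1 − 30·1.2 = 0 → B_y = 69.6743/1.4 = 49.7674 ≈ 49.77 kN.
ΣF_y = 0: A_y + 49.7674 − 15·sin34° − ½·44.94·1.2 − 30 = 0 → A_y = 15.58 kN.
ΣF_x = 0: A_x + 15·cos34° = 0 → A_x = -12.44 kN.

A_x = -12.44 kN, A_y = 15.58 kN, B_y = 49.77 kN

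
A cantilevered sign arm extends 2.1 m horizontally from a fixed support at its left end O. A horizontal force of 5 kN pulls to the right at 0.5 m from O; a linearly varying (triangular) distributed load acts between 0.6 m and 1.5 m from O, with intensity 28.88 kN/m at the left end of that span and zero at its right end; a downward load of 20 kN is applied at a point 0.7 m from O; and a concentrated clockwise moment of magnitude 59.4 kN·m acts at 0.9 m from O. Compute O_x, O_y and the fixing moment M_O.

Resultant of the triangular load: ½ × 28.88 × 0.9 = 12.996 kN, acting at 0.9 m from O (one-third of the span from the peak).
ΣF_x = 0: O_x + 5 = 0 → O_x = -5.000 kN.
ΣF_y = 0: O_y − ½·28.88·0.9 − 20 = 0 → O_y = 33.00 kN.
ΣM about O: M_O − (½·28.88·0.9)·0.9 − 20·0.7 − 59.4 = 0 → M_O = 85.10 kN·m.

O_x = -5.000 kN, O_y = 33.00 kN, M_O = 85.10 kN·m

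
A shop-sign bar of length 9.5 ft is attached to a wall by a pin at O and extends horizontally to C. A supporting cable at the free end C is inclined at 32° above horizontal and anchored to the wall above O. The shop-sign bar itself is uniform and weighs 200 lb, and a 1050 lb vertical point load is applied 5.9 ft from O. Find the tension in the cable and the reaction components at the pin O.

T = 1419 lb, O_x = 1204 lb, O_y = 497.9 lb

ΣM about O: T·sin32°·9.5 − 200·4.75 − 1050·5.9 = 0 → T = 7145/(9.5·0.529919) = 1419.28 ≈ 1419 lb.
ΣF_x = 0: O_x − T·cos32° = 0 → O_x = 1419.28 × 0.848048 = 1204 lb.
ΣF_y = 0: O_y + T·sin32° − 200 − 1050 = 0 → O_y = 1250 − 1419.28 × 0.529919 = 497.9 lb.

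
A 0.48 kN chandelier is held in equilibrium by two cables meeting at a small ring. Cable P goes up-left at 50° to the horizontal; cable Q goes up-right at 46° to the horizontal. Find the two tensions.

ΣF_x = 0: −T_P·cos50° + T_Q·cos46° = 0 → T_Q = 0.925329·T_P.
ΣF_y = 0: T_P·sin50° + T_Q·sin46° = 0.48.
Substitute: T_P·(0.766044 + 0.925329·0.71934) = 0.48 → T_P = 0.335273 ≈ 0.3353 kN.
Then T_Q = 0.925329 × 0.335273 = 0.3102 kN.

T_P = 0.3353 kN, T_Q = 0.3102 kN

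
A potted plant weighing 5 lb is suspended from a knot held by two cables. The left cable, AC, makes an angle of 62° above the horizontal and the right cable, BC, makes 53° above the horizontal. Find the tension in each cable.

ΣF_x = 0: −T_AC·cos62° + T_BC·cos53° = 0 → T_BC = 0.780093·T_AC.
ΣF_y = 0: T_AC·sin62° + T_BC·sin53° = 5.
Substitute: T_AC·(0.882948 + 0.780093·0.798636) = 5 → T_AC = 3.32014 ≈ 3.320 lb.
Then T_BC = 0.780093 × 3.32014 = 2.590 lb.

T_AC = 3.320 lb, T_BC = 2.590 lb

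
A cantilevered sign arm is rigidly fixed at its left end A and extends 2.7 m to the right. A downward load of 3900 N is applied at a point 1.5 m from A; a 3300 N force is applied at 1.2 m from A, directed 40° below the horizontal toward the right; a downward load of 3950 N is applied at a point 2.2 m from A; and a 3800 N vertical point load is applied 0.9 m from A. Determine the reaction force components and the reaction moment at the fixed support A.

A_x = -2528 N, A_y = 13770 N, M_A = 20510 N·m

ΣF_x = 0: A_x + 3300·cos40° = 0 → A_x = -2528 N.
ΣF_y = 0: A_y − 3900 − 3300·sin40° − 3950 − 3800 = 0 → A_y = 13770 N.
ΣM about A: M_A − 3900·1.5 − 3300·sin40°·1.2 − 3950·2.2 − 3800·0.9 = 0 → M_A = 20510 N·m.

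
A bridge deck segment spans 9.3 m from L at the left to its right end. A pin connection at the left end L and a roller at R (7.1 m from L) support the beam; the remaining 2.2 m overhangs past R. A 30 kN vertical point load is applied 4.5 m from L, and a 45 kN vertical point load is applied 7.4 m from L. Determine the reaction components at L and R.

L_x = 0, L_y = 9.085 kN, R_y = 65.92 kN

Taking moments about L: R_y·7.1 − 30·4.5 − 45·7.4 = 0 → R_y = 468/7.1 = 65.9155 ≈ 65.92 kN.
ΣF_y = 0: L_y + 65.9155 − 30 − 45 = 0 → L_y = 9.085 kN.
ΣF_x = 0: no horizontal applied forces, so L_x = 0.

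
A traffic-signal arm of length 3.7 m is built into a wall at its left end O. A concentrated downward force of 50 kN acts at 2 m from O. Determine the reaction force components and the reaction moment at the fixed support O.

O_x = 0, O_y = 50.00 kN, M_O = 100.0 kN·m

ΣF_x = 0: O_x = 0.
ΣF_y = 0: O_y − 50 = 0 → O_y = 50.00 kN.
ΣM about O: M_O − 50·2 = 0 → M_O = 100.0 kN·m.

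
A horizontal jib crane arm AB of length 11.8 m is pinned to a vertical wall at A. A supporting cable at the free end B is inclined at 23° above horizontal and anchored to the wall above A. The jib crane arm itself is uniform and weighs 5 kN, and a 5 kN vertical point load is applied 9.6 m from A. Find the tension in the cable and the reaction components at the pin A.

ΣM about A: T·sin23°·11.8 − 5·5.9 − 5·9.6 = 0 → T = 77.5/(11.8·0.390731) = 16.809 ≈ 16.81 kN.
ΣF_x = 0: A_x − T·cos23° = 0 → A_x = 16.809 × 0.920505 = 15.47 kN.
ΣF_y = 0: A_y + T·sin23° − 5 − 5 = 0 → A_y = 10 − 16.809 × 0.390731 = 3.432 kN.

T = 16.81 kN, A_x = 15.47 kN, A_y = 3.432 kN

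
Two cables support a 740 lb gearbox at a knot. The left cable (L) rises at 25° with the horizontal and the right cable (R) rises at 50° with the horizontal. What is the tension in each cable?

ΣF_x = 0: −T_L·cos25° + T_R·cos50° = 0 → T_R = 1.40996·T_L.
ΣF_y = 0: T_L·sin25° + T_R·sin50° = 740.
Substitute: T_L·(0.422618 + 1.40996·0.766044) = 740 → T_L = 492.444 ≈ 492.4 lb.
Then T_R = 1.40996 × 492.444 = 694.3 lb.

T_L = 492.4 lb, T_R = 694.3 lb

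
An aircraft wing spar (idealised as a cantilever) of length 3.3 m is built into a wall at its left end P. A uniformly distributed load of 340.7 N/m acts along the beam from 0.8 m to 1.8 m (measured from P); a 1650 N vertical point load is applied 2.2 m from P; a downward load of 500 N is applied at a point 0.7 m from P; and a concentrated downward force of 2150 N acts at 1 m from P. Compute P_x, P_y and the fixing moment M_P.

P_x = 0, P_y = 4641 N, M_P = 6573 N·m

Resultant of the distributed load: 340.7 × 1 = 340.7 N at 1.3 m from P.
ΣF_x = 0: P_x = 0.
ΣF_y = 0: P_y − 340.7·1 − 1650 − 500 − 2150 = 0 → P_y = 4641 N.
ΣM about P: M_P − (340.7·1)·1.3 − 1650·2.2 − 500·0.7 − 2150·1 = 0 → M_P = 6573 N·m.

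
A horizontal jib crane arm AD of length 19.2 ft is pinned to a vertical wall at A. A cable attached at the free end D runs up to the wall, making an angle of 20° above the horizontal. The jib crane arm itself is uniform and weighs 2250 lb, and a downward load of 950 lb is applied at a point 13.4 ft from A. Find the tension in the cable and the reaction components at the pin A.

ΣM about A: T·sin20°·19.2 − 2250·9.6 − 950·13.4 = 0 → T = 34330/(19.2·0.34202) = 5227.83 ≈ 5228 lb.
ΣF_x = 0: A_x − T·cos20° = 0 → A_x = 5227.83 × 0.939693 = 4913 lb.
ΣF_y = 0: A_y + T·sin20° − 2250 − 950 = 0 → A_y = 3200 − 5227.83 × 0.34202 = 1412 lb.

T = 5228 lb, A_x = 4913 lb, A_y = 1412 lb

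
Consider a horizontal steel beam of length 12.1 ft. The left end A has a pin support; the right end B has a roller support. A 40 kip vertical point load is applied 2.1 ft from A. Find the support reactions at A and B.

ΣM about A: B_y·12.1 − 40·2.1 = 0 → B_y = 84/12.1 = 6.94215 ≈ 6.942 kip.
ΣF_y = 0: A_y + 6.94215 − 40 = 0 → A_y = 33.06 kip.
ΣF_x = 0: no horizontal applied forces, so A_x = 0.

A_x = 0, A_y = 33.06 kip, B_y = 6.942 kip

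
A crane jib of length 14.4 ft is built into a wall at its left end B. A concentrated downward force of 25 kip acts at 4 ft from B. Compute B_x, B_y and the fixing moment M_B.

B_x = 0, B_y = 25.00 kip, M_B = 100.0 kip·ft

ΣF_x = 0: B_x = 0.
ΣF_y = 0: B_y − 25 = 0 → B_y = 25.00 kip.
ΣM about B: M_B − 25·4 = 0 → M_B = 100.0 kip·ft.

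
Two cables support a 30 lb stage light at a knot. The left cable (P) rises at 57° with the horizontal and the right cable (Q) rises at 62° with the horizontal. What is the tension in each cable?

T_P = 16.10 lb, T_Q = 18.68 lb

ΣF_x = 0: −T_P·cos57° + T_Q·cos62° = 0 → T_Q = 1.16011·T_P.
ΣF_y = 0: T_P·sin57° + T_Q·sin62° = 30.
Substitute: T_P·(0.838671 + 1.16011·0.882948) = 30 → T_P = 16.1032 ≈ 16.10 lb.
Then T_Q = 1.16011 × 16.1032 = 18.68 lb.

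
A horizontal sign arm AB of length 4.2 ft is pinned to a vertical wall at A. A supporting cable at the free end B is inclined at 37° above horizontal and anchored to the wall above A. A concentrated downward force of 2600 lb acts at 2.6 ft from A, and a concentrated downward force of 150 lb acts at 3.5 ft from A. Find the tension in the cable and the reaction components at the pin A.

T = 2882 lb, A_x = 2302 lb, A_y = 1015 lb

ΣM about A: T·sin37°·4.2 − 2600·2.6 − 150·3.5 = 0 → T = 7285/(4.2·0.601815) = 2882.15 ≈ 2882 lb.
ΣF_x = 0: A_x − T·cos37° = 0 → A_x = 2882.15 × 0.798636 = 2302 lb.
ΣF_y = 0: A_y + T·sin37° − 2600 − 150 = 0 → A_y = 2750 − 2882.15 × 0.601815 = 1015 lb.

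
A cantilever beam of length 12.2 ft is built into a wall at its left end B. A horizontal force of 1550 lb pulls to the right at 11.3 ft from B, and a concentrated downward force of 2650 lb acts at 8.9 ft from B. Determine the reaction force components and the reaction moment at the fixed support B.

ΣF_x = 0: B_x + 1550 = 0 → B_x = -1550 lb.
ΣF_y = 0: B_y − 2650 = 0 → B_y = 2650 lb.
ΣM about B: M_B − 2650·8.9 = 0 → M_B = 23580 lb·ft.

B_x = -1550 lb, B_y = 2650 lb, M_B = 23580 lb·ft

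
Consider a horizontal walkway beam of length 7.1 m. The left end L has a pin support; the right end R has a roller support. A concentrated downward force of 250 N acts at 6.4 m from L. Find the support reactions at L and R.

Taking moments about L: R_y·7.1 − 250·6.4 = 0 → R_y = 1600/7.1 = 225.352 ≈ 225.4 N.
ΣF_y = 0: L_y + 225.352 − 250 = 0 → L_y = 24.65 N.
ΣF_x = 0: no horizontal applied forces, so L_x = 0.

L_x = 0, L_y = 24.65 N, R_y = 225.4 N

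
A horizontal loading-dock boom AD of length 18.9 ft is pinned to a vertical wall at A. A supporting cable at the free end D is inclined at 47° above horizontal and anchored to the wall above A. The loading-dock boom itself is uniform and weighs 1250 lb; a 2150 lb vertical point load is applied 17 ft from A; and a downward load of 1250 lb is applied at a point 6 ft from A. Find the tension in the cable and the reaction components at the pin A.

T = 4041 lb, A_x = 2756 lb, A_y = 1694 lb

ΣM about A: T·sin47°·18.9 − 1250·9.45 − 2150·17 − 1250·6 = 0 → T = 55862.5/(18.9·0.731354) = 4041.39 ≈ 4041 lb.
ΣF_x = 0: A_x − T·cos47° = 0 → A_x = 4041.39 × 0.681998 = 2756 lb.
ΣF_y = 0: A_y + T·sin47° − 1250 − 2150 − 1250 = 0 → A_y = 4650 − 4041.39 × 0.731354 = 1694 lb.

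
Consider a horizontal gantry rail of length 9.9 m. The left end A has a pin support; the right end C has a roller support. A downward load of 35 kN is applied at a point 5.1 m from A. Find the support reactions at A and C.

A_x = 0, A_y = 16.97 kN, C_y = 18.03 kN

ΣM about A: C_y·9.9 − 35·5.1 = 0 → C_y = 178.5/9.9 = 18.0303 ≈ 18.03 kN.
ΣF_y = 0: A_y + 18.0303 − 35 = 0 → A_y = 16.97 kN.
ΣF_x = 0: no horizontal applied forces, so A_x = 0.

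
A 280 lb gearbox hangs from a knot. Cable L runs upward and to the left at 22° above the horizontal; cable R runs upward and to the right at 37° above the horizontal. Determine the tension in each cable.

T_L = 260.9 lb, T_R = 302.9 lb

ΣF_x = 0: −T_L·cos22° + T_R·cos37° = 0 → T_R = 1.16096·T_L.
ΣF_y = 0: T_L·sin22° + T_R·sin37° = 280.
Substitute: T_L·(0.374607 + 1.16096·0.601815) = 280 → T_L = 260.88 ≈ 260.9 lb.
Then T_R = 1.16096 × 260.88 = 302.9 lb.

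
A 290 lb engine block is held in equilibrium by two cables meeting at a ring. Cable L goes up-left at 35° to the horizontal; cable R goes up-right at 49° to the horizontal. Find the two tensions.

T_L = 191.3 lb, T_R = 238.9 lb

ΣF_x = 0: −T_L·cos35° + T_R·cos49° = 0 → T_R = 1.2486·T_L.
ΣF_y = 0: T_L·sin35° + T_R·sin49° = 290.
Substitute: T_L·(0.573576 + 1.2486·0.75471) = 290 → T_L = 191.305 ≈ 191.3 lb.
Then T_R = 1.2486 × 191.305 = 238.9 lb.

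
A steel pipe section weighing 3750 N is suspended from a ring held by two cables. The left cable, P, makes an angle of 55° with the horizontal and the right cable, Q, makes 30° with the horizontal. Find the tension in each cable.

T_P = 3260 N, T_Q = 2159 N

ΣF_x = 0: −T_P·cos55° + T_Q·cos30° = 0 → T_Q = 0.662309·T_P.
ΣF_y = 0: T_P·sin55° + T_Q·sin30° = 3750.
Substitute: T_P·(0.819152 + 0.662309·0.5) = 3750 → T_P = 3260 N.
Then T_Q = 0.662309 × 3260 = 2159 N.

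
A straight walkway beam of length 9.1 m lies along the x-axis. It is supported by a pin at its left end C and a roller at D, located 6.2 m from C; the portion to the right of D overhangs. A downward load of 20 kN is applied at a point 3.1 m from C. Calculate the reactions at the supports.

C_x = 0, C_y = 10.00 kN, D_y = 10.00 kN

ΣM about C: D_y·6.2 − 20·3.1 = 0 → D_y = 62/6.2 = 10.00 kN.
ΣF_y = 0: C_y + 10 − 20 = 0 → C_y = 10.00 kN.
ΣF_x = 0: no horizontal applied forces, so C_x = 0.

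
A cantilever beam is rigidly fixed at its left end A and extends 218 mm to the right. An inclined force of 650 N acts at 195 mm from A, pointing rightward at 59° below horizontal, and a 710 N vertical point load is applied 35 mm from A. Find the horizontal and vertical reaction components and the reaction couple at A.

A_x = -334.8 N, A_y = 1267 N, M_A = 133500 N·mm

ΣF_x = 0: A_x + 650·cos59° = 0 → A_x = -334.8 N.
ΣF_y = 0: A_y − 650·sin59° − 710 = 0 → A_y = 1267 N.
ΣM about A: M_A − 650·sin59°·195 − 710·35 = 0 → M_A = 133500 N·mm.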